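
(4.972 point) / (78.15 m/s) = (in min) 3.741e-07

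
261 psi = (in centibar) 1800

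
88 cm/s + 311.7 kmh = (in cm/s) 8746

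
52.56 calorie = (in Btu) 0.2084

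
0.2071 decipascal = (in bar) 2.071e-07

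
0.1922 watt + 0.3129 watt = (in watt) 0.5051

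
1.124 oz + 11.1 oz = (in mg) 3.465e+05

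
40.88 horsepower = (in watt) 3.048e+04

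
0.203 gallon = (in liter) 0.7684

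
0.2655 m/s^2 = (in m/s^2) 0.2655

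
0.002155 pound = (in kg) 0.0009775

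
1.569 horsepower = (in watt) 1170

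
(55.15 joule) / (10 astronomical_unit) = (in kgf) 3.759e-12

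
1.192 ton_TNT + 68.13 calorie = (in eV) 3.113e+28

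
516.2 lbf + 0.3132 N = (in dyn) 2.296e+08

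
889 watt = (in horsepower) 1.192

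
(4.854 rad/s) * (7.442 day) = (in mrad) 3.121e+09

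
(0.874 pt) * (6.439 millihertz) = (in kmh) 7.147e-06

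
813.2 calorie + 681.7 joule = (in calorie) 976.1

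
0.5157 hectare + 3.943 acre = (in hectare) 2.111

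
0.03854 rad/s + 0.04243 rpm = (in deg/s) 2.463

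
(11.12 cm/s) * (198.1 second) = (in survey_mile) 0.01369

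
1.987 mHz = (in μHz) 1987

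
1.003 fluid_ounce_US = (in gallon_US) 0.007836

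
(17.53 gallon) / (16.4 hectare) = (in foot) 1.328e-06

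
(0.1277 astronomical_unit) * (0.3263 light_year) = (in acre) 1.457e+22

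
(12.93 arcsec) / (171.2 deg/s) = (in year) 6.653e-13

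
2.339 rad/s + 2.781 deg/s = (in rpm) 22.8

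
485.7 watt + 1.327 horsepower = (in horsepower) 1.978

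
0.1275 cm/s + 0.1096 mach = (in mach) 0.1096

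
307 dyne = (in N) 0.00307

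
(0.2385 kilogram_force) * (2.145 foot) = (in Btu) 0.001449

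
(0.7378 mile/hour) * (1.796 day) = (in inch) 2.015e+06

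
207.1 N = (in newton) 207.1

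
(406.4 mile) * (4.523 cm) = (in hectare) 2.958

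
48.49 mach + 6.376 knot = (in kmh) 5.945e+04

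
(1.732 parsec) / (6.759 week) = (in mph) 2.925e+10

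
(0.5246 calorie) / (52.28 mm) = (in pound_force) 9.438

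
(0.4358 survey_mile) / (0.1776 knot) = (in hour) 2.132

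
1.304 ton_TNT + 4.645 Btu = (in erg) 5.456e+16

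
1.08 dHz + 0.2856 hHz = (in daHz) 2.867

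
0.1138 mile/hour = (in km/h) 0.1831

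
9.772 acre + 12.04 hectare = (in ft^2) 1.722e+06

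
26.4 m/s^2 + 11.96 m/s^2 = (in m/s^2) 38.36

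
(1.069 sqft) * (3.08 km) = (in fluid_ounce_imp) 1.077e+07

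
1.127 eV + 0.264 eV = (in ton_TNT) 5.327e-29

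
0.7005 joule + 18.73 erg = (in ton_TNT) 1.674e-10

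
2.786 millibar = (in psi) 0.04041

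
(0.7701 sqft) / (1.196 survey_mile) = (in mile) 2.31e-08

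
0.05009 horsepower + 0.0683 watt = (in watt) 37.42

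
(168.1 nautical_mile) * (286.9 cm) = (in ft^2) 9.614e+06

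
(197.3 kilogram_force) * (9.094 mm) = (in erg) 1.76e+08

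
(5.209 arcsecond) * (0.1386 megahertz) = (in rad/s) 3.5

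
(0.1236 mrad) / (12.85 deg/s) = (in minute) 9.185e-06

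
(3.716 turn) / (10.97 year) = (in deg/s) 3.867e-06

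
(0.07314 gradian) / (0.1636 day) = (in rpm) 7.762e-07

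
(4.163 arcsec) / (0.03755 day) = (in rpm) 5.941e-08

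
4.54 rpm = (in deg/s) 27.24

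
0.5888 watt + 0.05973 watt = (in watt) 0.6485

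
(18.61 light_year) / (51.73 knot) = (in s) 6.616e+15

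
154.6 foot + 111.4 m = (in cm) 1.585e+04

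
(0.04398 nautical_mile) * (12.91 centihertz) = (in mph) 23.52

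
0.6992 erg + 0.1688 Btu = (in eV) 1.112e+21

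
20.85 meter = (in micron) 2.085e+07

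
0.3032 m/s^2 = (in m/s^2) 0.3032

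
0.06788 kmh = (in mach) 5.538e-05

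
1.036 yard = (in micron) 9.473e+05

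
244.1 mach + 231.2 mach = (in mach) 475.3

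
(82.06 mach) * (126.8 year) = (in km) 1.117e+11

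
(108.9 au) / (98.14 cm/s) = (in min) 2.767e+11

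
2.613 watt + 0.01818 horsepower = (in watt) 16.17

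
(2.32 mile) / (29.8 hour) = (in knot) 0.06765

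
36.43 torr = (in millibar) 48.57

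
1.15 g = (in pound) 0.002535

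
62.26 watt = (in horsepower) 0.08349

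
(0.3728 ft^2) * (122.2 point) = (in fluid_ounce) 50.49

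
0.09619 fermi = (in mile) 5.977e-20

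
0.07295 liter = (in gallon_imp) 0.01605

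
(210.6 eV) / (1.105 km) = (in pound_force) 6.865e-21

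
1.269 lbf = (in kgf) 0.5756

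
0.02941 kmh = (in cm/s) 0.8169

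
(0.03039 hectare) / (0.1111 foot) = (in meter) 8974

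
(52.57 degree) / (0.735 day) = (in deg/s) 0.0008278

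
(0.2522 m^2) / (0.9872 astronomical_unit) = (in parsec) 5.534e-29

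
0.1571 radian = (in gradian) 10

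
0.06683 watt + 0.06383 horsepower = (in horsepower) 0.06392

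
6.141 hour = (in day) 0.2559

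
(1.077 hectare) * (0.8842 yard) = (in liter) 8.708e+06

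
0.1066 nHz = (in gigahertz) 1.066e-19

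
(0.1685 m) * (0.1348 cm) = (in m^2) 0.0002271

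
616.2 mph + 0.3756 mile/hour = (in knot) 535.8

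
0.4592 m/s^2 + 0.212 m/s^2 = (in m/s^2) 0.6712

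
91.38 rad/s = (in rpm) 872.6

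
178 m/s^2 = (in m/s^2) 178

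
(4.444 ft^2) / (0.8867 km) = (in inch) 0.01833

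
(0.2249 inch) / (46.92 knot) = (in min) 3.944e-06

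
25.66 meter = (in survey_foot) 84.19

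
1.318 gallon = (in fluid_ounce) 168.7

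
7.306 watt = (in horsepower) 0.009798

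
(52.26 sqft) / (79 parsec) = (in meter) 1.992e-18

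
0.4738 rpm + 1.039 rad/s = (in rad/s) 1.089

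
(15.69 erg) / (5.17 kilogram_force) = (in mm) 3.095e-05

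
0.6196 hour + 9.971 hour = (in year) 0.001209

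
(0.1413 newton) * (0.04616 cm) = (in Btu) 6.182e-08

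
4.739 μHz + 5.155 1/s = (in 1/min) 309.3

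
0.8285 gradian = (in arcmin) 44.74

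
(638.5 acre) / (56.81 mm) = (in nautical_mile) 2.456e+04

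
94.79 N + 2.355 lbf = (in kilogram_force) 10.73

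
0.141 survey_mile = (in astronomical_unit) 1.517e-09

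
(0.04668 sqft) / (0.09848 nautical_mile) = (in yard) 2.6e-05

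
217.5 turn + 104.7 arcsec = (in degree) 7.83e+04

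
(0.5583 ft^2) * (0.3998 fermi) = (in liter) 2.074e-14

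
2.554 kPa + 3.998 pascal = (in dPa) 2.558e+04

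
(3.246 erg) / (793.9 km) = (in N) 4.089e-13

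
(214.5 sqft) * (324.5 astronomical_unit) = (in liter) 9.674e+17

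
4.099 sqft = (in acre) 9.41e-05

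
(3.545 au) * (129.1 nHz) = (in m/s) 6.846e+04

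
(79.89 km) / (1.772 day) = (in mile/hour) 1.167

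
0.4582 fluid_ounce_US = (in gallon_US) 0.00358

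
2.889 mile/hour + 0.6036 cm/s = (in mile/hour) 2.903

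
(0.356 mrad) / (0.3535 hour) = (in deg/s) 1.603e-05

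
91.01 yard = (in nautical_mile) 0.04493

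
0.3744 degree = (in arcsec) 1348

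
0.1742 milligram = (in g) 0.0001742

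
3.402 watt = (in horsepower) 0.004562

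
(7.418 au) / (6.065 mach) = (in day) 6219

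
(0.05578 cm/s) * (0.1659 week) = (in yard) 61.21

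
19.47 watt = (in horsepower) 0.02611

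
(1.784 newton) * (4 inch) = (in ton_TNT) 4.332e-11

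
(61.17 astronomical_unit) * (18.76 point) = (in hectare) 6.056e+06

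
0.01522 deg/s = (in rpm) 0.002537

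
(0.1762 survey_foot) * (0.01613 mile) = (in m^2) 1.394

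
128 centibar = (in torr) 960.1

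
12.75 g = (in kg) 0.01275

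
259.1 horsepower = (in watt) 1.932e+05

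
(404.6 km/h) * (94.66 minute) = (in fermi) 6.383e+20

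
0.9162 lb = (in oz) 14.66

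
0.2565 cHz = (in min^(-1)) 0.1539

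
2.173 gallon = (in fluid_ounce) 278.1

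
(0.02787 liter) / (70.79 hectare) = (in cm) 3.937e-09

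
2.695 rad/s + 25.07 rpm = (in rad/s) 5.32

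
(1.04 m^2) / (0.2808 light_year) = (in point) 1.11e-12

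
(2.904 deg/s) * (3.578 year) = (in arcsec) 1.18e+12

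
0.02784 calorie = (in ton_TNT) 2.784e-11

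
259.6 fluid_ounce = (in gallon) 2.028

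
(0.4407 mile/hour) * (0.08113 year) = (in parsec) 1.634e-11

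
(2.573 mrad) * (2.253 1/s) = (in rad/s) 0.005797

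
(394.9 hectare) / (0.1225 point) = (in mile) 5.678e+07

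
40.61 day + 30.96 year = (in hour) 2.722e+05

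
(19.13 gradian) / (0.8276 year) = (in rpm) 1.099e-07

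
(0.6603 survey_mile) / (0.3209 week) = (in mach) 1.608e-05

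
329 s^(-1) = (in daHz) 32.9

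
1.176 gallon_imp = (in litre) 5.346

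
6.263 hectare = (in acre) 15.48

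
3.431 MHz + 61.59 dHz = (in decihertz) 3.431e+07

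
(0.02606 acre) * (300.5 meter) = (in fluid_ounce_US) 1.072e+09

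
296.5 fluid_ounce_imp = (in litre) 8.424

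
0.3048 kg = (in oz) 10.75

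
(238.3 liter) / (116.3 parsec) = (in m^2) 6.64e-20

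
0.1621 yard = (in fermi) 1.482e+14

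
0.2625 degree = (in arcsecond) 945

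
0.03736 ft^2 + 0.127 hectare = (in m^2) 1270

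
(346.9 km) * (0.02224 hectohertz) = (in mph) 1.726e+06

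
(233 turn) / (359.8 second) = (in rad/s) 4.069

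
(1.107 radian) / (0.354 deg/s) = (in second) 179.2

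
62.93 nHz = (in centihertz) 6.293e-06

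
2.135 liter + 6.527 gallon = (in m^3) 0.02684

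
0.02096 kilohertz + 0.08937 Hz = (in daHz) 2.105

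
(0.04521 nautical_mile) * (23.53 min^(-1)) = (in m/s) 32.84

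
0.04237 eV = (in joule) 6.788e-21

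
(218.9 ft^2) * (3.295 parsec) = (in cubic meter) 2.068e+18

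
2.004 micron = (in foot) 6.575e-06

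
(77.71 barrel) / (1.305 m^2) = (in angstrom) 9.467e+10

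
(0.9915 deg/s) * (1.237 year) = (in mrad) 6.751e+08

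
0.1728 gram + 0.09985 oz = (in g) 3.003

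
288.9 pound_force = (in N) 1285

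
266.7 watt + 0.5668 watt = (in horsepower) 0.3584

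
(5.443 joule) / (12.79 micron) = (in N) 4.256e+05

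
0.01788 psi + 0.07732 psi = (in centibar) 0.6564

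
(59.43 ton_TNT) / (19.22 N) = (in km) 1.294e+07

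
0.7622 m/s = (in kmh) 2.744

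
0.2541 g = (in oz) 0.008963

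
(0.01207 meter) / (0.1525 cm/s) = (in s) 7.915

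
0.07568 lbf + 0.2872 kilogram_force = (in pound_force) 0.7088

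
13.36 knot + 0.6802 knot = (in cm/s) 722.3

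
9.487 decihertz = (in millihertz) 948.7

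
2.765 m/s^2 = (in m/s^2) 2.765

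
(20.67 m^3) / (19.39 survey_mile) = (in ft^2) 0.00713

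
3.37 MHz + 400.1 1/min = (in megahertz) 3.37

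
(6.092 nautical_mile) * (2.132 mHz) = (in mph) 53.81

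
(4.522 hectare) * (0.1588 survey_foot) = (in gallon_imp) 4.815e+05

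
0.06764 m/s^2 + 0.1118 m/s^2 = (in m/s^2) 0.1794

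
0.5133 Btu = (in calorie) 129.4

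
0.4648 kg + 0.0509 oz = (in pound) 1.028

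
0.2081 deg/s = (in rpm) 0.03468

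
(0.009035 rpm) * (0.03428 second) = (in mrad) 0.03243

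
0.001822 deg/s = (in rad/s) 3.18e-05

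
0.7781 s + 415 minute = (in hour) 6.917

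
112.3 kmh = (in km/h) 112.3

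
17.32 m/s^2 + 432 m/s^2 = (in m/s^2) 449.3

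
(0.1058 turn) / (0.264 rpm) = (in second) 24.05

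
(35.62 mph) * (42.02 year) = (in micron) 2.11e+16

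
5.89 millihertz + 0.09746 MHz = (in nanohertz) 9.746e+13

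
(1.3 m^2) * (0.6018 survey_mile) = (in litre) 1.259e+06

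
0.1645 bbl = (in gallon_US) 6.909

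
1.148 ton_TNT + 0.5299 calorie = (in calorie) 1.148e+09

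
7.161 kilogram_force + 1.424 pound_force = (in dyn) 7.656e+06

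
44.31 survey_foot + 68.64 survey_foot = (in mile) 0.02139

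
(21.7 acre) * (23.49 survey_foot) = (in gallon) 1.661e+08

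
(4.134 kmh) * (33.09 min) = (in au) 1.524e-08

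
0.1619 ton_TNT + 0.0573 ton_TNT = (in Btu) 8.693e+05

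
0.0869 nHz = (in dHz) 8.69e-10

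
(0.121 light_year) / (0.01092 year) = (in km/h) 1.197e+10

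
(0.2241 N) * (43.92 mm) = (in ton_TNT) 2.352e-12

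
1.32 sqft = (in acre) 3.03e-05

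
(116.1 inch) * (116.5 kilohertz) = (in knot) 6.678e+05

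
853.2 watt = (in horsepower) 1.144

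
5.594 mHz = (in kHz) 5.594e-06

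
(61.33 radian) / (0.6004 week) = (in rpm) 0.001613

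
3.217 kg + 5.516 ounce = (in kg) 3.373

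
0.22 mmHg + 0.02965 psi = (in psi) 0.0339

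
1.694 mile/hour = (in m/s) 0.7573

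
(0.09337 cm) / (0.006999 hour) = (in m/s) 3.706e-05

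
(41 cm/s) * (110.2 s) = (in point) 1.281e+05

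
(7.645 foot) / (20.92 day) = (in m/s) 1.289e-06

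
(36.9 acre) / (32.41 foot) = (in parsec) 4.899e-13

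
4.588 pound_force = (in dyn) 2.041e+06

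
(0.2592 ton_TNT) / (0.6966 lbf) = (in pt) 9.921e+11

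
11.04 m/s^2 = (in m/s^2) 11.04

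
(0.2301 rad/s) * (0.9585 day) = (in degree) 1.092e+06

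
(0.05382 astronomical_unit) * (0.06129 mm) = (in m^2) 4.935e+05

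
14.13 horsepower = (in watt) 1.054e+04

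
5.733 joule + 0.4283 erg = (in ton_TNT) 1.37e-09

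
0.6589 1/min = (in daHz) 0.001098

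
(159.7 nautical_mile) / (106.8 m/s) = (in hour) 0.7693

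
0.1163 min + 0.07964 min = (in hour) 0.003266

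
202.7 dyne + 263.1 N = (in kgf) 26.83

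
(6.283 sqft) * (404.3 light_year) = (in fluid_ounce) 7.55e+22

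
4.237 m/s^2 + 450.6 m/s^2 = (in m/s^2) 454.8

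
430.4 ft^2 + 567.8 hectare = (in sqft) 6.112e+07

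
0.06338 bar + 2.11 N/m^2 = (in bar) 0.0634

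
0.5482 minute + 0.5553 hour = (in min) 33.87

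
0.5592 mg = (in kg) 5.592e-07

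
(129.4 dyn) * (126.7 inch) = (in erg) 4.164e+04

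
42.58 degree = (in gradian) 47.31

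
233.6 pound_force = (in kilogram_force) 106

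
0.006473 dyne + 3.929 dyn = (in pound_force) 8.847e-06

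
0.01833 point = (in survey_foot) 2.122e-05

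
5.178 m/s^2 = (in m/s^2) 5.178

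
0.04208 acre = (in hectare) 0.01703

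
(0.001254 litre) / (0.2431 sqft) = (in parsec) 1.799e-21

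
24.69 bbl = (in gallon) 1037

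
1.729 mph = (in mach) 0.00227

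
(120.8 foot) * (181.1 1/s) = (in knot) 1.296e+04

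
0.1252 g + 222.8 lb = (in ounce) 3565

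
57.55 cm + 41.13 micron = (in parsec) 1.865e-17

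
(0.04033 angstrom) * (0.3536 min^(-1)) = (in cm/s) 2.377e-12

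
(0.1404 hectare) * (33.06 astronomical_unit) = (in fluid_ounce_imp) 2.444e+20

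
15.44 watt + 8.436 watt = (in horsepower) 0.03202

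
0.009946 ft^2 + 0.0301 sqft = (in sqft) 0.04005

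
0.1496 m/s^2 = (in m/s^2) 0.1496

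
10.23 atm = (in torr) 7775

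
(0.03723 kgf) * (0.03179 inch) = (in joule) 0.0002948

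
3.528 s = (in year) 1.119e-07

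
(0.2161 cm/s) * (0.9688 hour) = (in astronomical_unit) 5.038e-11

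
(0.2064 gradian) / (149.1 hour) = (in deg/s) 3.461e-07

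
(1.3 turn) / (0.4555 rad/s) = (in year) 5.686e-07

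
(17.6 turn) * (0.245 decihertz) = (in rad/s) 2.709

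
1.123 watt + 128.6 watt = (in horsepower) 0.174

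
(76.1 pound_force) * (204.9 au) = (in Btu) 9.835e+12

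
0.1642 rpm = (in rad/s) 0.01719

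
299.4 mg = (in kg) 0.0002994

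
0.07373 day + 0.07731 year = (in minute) 4.074e+04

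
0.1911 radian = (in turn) 0.03041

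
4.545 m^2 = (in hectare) 0.0004545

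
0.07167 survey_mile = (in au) 7.71e-10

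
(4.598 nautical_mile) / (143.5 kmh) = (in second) 213.6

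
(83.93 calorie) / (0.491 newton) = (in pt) 2.027e+06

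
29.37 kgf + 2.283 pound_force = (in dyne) 2.982e+07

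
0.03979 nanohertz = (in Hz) 3.979e-11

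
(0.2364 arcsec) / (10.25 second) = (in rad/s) 1.118e-07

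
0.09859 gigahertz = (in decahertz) 9.859e+06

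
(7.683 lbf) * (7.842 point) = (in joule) 0.09455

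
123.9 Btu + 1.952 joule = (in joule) 1.307e+05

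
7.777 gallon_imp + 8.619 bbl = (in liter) 1406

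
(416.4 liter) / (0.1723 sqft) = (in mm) 2.601e+04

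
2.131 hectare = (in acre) 5.266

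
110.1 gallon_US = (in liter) 416.8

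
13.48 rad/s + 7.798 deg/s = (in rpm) 130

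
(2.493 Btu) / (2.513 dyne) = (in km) 1.047e+05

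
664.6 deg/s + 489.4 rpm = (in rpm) 600.2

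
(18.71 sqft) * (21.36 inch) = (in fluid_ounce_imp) 3.319e+04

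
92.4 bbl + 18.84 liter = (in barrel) 92.52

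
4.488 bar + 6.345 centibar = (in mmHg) 3414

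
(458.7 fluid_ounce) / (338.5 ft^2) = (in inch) 0.01698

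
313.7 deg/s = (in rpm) 52.28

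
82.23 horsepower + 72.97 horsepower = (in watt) 1.157e+05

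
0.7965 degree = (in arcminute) 47.79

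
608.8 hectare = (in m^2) 6.088e+06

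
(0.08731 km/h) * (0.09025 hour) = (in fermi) 7.88e+15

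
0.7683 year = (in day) 280.4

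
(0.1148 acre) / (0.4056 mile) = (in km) 0.0007117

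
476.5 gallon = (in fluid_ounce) 6.099e+04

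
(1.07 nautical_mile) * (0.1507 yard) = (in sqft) 2939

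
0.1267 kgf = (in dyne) 1.243e+05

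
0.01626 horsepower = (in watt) 12.13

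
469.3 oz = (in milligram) 1.33e+07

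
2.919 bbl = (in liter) 464.1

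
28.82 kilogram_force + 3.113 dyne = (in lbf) 63.54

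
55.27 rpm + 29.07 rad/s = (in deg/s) 1997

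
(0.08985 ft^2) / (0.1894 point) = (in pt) 3.541e+05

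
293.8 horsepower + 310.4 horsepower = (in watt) 4.506e+05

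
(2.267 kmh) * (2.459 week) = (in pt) 2.655e+09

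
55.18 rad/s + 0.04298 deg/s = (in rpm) 526.9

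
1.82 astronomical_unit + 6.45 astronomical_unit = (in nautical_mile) 6.68e+08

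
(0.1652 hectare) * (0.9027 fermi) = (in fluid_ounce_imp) 5.249e-08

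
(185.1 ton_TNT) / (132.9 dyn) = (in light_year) 0.0616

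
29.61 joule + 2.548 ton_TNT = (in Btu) 1.01e+07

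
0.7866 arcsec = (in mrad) 0.003814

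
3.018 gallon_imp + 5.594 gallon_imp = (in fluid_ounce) 1324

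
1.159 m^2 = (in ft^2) 12.48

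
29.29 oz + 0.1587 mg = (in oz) 29.29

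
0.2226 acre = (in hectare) 0.09008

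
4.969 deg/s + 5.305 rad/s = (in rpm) 51.49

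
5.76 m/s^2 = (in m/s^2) 5.76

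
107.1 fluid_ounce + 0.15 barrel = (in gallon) 7.137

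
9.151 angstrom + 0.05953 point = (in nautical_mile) 1.134e-08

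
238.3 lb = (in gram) 1.081e+05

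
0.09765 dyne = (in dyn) 0.09765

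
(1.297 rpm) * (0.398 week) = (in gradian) 2.081e+06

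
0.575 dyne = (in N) 5.75e-06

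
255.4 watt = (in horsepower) 0.3425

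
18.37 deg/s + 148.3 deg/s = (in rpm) 27.78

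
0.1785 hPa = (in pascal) 17.85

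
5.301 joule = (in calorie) 1.267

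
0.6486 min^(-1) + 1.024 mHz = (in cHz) 1.183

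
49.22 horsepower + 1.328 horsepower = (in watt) 3.769e+04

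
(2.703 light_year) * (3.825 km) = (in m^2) 9.781e+19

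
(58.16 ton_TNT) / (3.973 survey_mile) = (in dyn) 3.806e+12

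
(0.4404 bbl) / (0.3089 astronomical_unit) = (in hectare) 1.515e-16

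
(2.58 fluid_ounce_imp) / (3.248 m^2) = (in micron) 22.57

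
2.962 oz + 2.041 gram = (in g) 86.01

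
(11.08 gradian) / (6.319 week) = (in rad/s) 4.554e-08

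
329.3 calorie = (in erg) 1.378e+10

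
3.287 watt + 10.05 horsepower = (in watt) 7498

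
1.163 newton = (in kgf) 0.1186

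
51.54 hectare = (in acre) 127.4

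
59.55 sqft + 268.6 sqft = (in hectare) 0.003049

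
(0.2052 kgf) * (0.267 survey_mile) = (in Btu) 0.8196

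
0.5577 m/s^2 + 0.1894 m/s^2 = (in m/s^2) 0.7471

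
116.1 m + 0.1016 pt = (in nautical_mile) 0.06269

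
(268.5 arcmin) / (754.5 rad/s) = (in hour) 2.875e-08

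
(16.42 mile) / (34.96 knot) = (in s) 1469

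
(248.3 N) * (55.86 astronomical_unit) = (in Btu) 1.967e+12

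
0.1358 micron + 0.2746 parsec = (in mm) 8.473e+18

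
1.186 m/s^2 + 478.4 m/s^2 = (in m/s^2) 479.6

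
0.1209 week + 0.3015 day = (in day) 1.148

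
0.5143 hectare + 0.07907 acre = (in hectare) 0.5463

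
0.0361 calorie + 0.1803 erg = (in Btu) 0.0001432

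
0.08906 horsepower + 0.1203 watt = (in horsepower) 0.08922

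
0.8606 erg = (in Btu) 8.157e-11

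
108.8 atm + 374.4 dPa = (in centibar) 1.102e+04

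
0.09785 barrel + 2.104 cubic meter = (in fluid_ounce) 7.167e+04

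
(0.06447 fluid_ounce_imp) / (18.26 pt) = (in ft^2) 0.003061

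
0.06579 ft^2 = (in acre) 1.51e-06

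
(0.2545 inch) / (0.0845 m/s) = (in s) 0.0765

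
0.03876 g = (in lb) 8.545e-05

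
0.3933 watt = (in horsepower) 0.0005274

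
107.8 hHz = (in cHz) 1.078e+06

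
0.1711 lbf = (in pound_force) 0.1711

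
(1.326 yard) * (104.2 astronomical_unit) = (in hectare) 1.89e+09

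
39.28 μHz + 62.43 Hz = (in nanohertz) 6.243e+10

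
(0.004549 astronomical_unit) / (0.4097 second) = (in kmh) 5.98e+09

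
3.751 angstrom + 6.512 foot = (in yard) 2.171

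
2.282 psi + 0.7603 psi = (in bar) 0.2098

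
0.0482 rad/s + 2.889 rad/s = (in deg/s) 168.3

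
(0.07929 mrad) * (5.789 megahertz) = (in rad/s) 459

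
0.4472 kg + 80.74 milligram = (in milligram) 4.473e+05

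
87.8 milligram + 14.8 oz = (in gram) 419.7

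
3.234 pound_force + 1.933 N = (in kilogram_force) 1.664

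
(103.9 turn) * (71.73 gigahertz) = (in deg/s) 2.683e+15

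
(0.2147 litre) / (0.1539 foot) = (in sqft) 0.04927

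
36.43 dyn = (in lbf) 8.19e-05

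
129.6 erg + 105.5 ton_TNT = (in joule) 4.414e+11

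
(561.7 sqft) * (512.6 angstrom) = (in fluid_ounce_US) 0.09045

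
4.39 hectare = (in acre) 10.85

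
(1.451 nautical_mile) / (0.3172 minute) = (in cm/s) 1.412e+04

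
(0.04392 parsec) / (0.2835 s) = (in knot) 9.292e+15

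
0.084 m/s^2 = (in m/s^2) 0.084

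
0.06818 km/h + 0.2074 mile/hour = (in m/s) 0.1117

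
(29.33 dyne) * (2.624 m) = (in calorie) 0.0001839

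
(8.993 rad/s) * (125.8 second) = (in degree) 6.482e+04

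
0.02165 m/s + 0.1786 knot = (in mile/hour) 0.254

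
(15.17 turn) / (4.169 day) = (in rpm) 0.002527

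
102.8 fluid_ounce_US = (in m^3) 0.00304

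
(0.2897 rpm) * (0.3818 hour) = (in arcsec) 8.601e+06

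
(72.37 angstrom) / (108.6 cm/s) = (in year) 2.113e-16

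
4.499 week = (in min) 4.535e+04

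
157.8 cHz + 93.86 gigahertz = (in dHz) 9.386e+11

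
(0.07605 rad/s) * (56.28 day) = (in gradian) 2.354e+07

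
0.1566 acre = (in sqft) 6821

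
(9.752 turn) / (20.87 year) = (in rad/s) 9.31e-08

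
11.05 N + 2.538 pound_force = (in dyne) 2.234e+06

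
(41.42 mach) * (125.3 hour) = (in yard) 6.957e+09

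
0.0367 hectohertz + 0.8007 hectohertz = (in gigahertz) 8.374e-08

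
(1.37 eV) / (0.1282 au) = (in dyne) 1.145e-24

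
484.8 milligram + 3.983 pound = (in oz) 63.75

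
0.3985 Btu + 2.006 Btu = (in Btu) 2.404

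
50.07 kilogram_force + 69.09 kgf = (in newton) 1169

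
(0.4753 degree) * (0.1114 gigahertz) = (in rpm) 8.825e+06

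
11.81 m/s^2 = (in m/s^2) 11.81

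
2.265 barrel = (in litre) 360.1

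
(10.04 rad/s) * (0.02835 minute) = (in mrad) 1.708e+04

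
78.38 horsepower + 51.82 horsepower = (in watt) 9.709e+04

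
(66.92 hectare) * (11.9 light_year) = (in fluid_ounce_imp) 2.652e+27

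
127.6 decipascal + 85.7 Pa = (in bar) 0.0009846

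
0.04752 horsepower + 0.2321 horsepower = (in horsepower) 0.2796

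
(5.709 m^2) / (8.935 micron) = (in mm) 6.389e+08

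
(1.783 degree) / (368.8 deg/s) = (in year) 1.533e-10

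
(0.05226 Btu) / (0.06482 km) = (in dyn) 8.506e+04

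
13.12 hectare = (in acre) 32.42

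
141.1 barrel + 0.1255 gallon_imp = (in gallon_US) 5926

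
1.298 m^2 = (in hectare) 0.0001298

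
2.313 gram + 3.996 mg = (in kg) 0.002317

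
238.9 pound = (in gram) 1.084e+05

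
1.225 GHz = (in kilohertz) 1.225e+06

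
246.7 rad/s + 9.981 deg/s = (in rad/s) 246.9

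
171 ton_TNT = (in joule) 7.155e+11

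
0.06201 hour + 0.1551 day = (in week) 0.02253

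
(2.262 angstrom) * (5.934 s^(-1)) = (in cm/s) 1.342e-07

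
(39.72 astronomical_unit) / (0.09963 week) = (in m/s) 9.861e+07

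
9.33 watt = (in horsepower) 0.01251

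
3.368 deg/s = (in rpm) 0.5613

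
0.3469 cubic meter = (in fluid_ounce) 1.173e+04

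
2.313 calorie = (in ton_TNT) 2.313e-09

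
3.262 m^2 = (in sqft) 35.11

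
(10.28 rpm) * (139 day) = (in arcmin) 4.445e+10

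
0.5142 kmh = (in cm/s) 14.28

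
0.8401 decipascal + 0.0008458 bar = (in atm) 0.0008356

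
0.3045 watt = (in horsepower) 0.0004083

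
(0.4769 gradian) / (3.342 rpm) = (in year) 6.787e-10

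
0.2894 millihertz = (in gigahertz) 2.894e-13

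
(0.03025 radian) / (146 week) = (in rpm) 3.271e-09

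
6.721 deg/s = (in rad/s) 0.1173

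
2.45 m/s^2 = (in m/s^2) 2.45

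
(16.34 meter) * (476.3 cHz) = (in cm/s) 7783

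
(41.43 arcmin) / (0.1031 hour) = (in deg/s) 0.00186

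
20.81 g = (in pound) 0.04588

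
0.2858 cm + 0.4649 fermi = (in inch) 0.1125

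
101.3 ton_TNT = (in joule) 4.238e+11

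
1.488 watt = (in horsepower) 0.001995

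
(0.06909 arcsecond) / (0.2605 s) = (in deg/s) 7.367e-05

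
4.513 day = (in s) 3.899e+05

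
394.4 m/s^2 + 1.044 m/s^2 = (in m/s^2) 395.4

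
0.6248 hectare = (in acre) 1.544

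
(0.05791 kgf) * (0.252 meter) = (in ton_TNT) 3.42e-11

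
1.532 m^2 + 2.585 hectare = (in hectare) 2.585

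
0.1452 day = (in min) 209.1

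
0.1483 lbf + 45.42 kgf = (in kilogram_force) 45.49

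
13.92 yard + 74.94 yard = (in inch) 3199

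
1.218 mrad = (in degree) 0.06979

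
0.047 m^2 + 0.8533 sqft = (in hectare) 1.263e-05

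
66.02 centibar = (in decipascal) 6.602e+05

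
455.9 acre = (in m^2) 1.845e+06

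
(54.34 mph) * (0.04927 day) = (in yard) 1.131e+05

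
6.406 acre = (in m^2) 2.592e+04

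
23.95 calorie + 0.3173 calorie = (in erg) 1.015e+09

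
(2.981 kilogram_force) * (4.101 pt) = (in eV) 2.64e+17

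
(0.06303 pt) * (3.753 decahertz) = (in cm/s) 0.08345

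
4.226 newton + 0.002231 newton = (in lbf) 0.9505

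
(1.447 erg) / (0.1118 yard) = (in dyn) 0.1415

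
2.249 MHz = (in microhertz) 2.249e+12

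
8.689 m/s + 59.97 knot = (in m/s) 39.54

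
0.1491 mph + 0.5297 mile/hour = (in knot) 0.5899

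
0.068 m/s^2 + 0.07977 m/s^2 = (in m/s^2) 0.1478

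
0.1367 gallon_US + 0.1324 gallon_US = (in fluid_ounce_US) 34.44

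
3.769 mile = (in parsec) 1.966e-13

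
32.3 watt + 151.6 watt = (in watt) 183.9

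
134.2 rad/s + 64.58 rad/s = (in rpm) 1898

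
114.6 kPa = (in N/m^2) 1.146e+05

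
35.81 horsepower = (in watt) 2.67e+04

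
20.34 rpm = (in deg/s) 122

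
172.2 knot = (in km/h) 318.9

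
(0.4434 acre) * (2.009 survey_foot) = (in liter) 1.099e+06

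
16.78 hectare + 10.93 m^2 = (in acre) 41.47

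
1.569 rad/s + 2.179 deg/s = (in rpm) 15.35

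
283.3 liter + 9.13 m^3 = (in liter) 9413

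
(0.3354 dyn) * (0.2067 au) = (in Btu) 98.3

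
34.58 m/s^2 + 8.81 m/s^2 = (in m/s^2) 43.39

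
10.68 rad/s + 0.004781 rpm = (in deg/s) 611.9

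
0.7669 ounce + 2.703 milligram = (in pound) 0.04794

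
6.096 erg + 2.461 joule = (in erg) 2.461e+07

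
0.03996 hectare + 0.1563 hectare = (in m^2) 1963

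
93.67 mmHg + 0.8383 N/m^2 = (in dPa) 1.249e+05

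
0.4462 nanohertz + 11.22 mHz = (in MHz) 1.122e-08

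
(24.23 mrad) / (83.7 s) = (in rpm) 0.002764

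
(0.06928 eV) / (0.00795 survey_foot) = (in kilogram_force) 4.671e-19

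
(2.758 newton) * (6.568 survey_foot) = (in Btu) 0.005233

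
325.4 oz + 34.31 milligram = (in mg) 9.225e+06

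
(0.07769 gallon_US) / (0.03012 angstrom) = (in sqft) 1.051e+09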